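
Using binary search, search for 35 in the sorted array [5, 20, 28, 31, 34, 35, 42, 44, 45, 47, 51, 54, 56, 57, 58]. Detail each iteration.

Binary search for 35 in [5, 20, 28, 31, 34, 35, 42, 44, 45, 47, 51, 54, 56, 57, 58]:

lo=0, hi=14, mid=7, arr[mid]=44 -> 44 > 35, search left half
lo=0, hi=6, mid=3, arr[mid]=31 -> 31 < 35, search right half
lo=4, hi=6, mid=5, arr[mid]=35 -> Found target at index 5!

Binary search finds 35 at index 5 after 3 comparisons. The search repeatedly halves the search space by comparing with the middle element.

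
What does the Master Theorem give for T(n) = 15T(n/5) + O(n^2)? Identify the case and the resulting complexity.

Master Theorem for T(n) = 15T(n/5) + O(n^2):

a = 15, b = 5, c = 2
log_b(a) = log_5(15) = 1.6826

Case 3: c = 2 > log_5(15) = 1.6826
T(n) = O(n^2) = O(n^2)

For T(n) = 15T(n/5) + O(n^2): log_5(15) = 1.6826. This is Case 3 of the Master Theorem (c > log_b(a), work dominated by root), giving O(n^2).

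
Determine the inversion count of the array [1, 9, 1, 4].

Finding inversions in [1, 9, 1, 4]:

(1, 2): arr[1]=9 > arr[2]=1
(1, 3): arr[1]=9 > arr[3]=4

Total inversions: 2

The array has 2 inversion(s): (1,2), (1,3). Each pair (i,j) satisfies i < j and arr[i] > arr[j].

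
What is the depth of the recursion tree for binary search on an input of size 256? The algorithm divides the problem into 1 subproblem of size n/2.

For divide and conquer with division factor 2:

Problem sizes at each level:
Level 0: 256
Level 1: 128
Level 2: 64
Level 3: 32
Level 4: 16
Level 5: 8
Level 6: 4
Level 7: 2
Level 8: 1

The root is level 0 and the size-1 base case is level 8 (the tree spans levels 0 through 8, i.e. 9 levels counting the root), so the depth is the number of divisions: log_2(256) = 8

The recursion tree depth is log_2(256) = 8. At each level, the problem size is divided by 2, so it takes 8 divisions to reduce to a base case of size 1. The algorithm makes 1 recursive call at each level.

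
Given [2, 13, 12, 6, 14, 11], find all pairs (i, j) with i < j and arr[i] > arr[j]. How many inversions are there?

Finding inversions in [2, 13, 12, 6, 14, 11]:

(1, 2): arr[1]=13 > arr[2]=12
(1, 3): arr[1]=13 > arr[3]=6
(1, 5): arr[1]=13 > arr[5]=11
(2, 3): arr[2]=12 > arr[3]=6
(2, 5): arr[2]=12 > arr[5]=11
(4, 5): arr[4]=14 > arr[5]=11

Total inversions: 6

The array has 6 inversion(s): (1,2), (1,3), (1,5), (2,3), (2,5), (4,5). Each pair (i,j) satisfies i < j and arr[i] > arr[j].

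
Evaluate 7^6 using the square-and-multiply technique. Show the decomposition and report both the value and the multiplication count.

Computing 7^6 by squaring (build up from 7^1; each line after the first costs one multiplication):

7^1 = 7
7^2 = (7^1)^2 = 7^2 = 49
7^3 = 7 * 7^2 = 7 * 49 = 343
7^6 = (7^3)^2 = 343^2 = 117649

Result: 117649
Multiplications needed: 3 (3 lines after 7^1)

7^6 = 117649. Using exponentiation by squaring, this requires 3 multiplications. The key idea: if the exponent is even, square the half-power; if odd, multiply by the base once.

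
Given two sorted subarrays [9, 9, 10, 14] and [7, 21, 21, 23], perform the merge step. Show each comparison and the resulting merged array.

Merging process:

Compare 9 vs 7: take 7 from right. Merged: [7]
Compare 9 vs 21: take 9 from left. Merged: [7, 9]
Compare 9 vs 21: take 9 from left. Merged: [7, 9, 9]
Compare 10 vs 21: take 10 from left. Merged: [7, 9, 9, 10]
Compare 14 vs 21: take 14 from left. Merged: [7, 9, 9, 10, 14]
Append remaining from right: [21, 21, 23]. Merged: [7, 9, 9, 10, 14, 21, 21, 23]

Final merged array: [7, 9, 9, 10, 14, 21, 21, 23]
Total comparisons: 5

The merged array is [7, 9, 9, 10, 14, 21, 21, 23], requiring 5 comparisons. The merge step runs in O(n) time where n is the total number of elements.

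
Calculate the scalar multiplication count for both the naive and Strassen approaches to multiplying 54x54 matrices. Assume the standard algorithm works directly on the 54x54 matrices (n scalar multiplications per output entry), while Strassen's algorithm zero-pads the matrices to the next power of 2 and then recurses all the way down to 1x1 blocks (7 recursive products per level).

Matrix multiplication for 54x54 matrices:

Strassen's algorithm requires power-of-2 dimensions. Pad 54x54 to 64x64 (next power of 2).

Standard algorithm: 54^3 = 157464 multiplications
Strassen's algorithm: 7^(log2(64)) = 7^6 = 117649 multiplications
Savings: 157464 - 117649 = 39815 multiplications

Standard: 157464 multiplications (54^3). Strassen: 117649 multiplications (7^6, after padding to 64x64). Strassen reduces 8 recursive multiplications to 7 at each level.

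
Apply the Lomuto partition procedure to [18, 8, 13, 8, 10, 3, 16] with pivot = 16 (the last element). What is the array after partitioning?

Lomuto partition with pivot = 16:

Initial array: [18, 8, 13, 8, 10, 3, 16]

arr[0]=18 > 16: no swap
arr[1]=8 <= 16: swap with position 0, array becomes [8, 18, 13, 8, 10, 3, 16]
arr[2]=13 <= 16: swap with position 1, array becomes [8, 13, 18, 8, 10, 3, 16]
arr[3]=8 <= 16: swap with position 2, array becomes [8, 13, 8, 18, 10, 3, 16]
arr[4]=10 <= 16: swap with position 3, array becomes [8, 13, 8, 10, 18, 3, 16]
arr[5]=3 <= 16: swap with position 4, array becomes [8, 13, 8, 10, 3, 18, 16]

Place pivot at position 5: [8, 13, 8, 10, 3, 16, 18]
Pivot position: 5

After partitioning with pivot 16, the array becomes [8, 13, 8, 10, 3, 16, 18]. The pivot is placed at index 5. All elements to the left of the pivot are <= 16, and all elements to the right are > 16.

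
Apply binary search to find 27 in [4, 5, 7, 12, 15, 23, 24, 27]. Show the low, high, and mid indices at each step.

Binary search for 27 in [4, 5, 7, 12, 15, 23, 24, 27]:

lo=0, hi=7, mid=3, arr[mid]=12 -> 12 < 27, search right half
lo=4, hi=7, mid=5, arr[mid]=23 -> 23 < 27, search right half
lo=6, hi=7, mid=6, arr[mid]=24 -> 24 < 27, search right half
lo=7, hi=7, mid=7, arr[mid]=27 -> Found target at index 7!

Binary search finds 27 at index 7 after 4 comparisons. The search repeatedly halves the search space by comparing with the middle element.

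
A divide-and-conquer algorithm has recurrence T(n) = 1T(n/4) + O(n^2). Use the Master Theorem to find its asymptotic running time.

Master Theorem for T(n) = 1T(n/4) + O(n^2):

a = 1, b = 4, c = 2
log_b(a) = log_4(1) = 0.0000

Case 3: c = 2 > log_4(1) = 0.0000
T(n) = O(n^2) = O(n^2)

For T(n) = 1T(n/4) + O(n^2): log_4(1) = 0.0000. This is Case 3 of the Master Theorem (c > log_b(a), work dominated by root), giving O(n^2).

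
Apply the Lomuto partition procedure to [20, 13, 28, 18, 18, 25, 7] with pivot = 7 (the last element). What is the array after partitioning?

Lomuto partition with pivot = 7:

Initial array: [20, 13, 28, 18, 18, 25, 7]

arr[0]=20 > 7: no swap
arr[1]=13 > 7: no swap
arr[2]=28 > 7: no swap
arr[3]=18 > 7: no swap
arr[4]=18 > 7: no swap
arr[5]=25 > 7: no swap

Place pivot at position 0: [7, 13, 28, 18, 18, 25, 20]
Pivot position: 0

After partitioning with pivot 7, the array becomes [7, 13, 28, 18, 18, 25, 20]. The pivot is placed at index 0. All elements to the left of the pivot are <= 7, and all elements to the right are > 7.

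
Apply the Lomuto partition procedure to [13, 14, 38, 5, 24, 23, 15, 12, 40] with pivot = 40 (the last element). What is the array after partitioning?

Lomuto partition with pivot = 40:

Initial array: [13, 14, 38, 5, 24, 23, 15, 12, 40]

arr[0]=13 <= 40: swap with position 0, array becomes [13, 14, 38, 5, 24, 23, 15, 12, 40]
arr[1]=14 <= 40: swap with position 1, array becomes [13, 14, 38, 5, 24, 23, 15, 12, 40]
arr[2]=38 <= 40: swap with position 2, array becomes [13, 14, 38, 5, 24, 23, 15, 12, 40]
arr[3]=5 <= 40: swap with position 3, array becomes [13, 14, 38, 5, 24, 23, 15, 12, 40]
arr[4]=24 <= 40: swap with position 4, array becomes [13, 14, 38, 5, 24, 23, 15, 12, 40]
arr[5]=23 <= 40: swap with position 5, array becomes [13, 14, 38, 5, 24, 23, 15, 12, 40]
arr[6]=15 <= 40: swap with position 6, array becomes [13, 14, 38, 5, 24, 23, 15, 12, 40]
arr[7]=12 <= 40: swap with position 7, array becomes [13, 14, 38, 5, 24, 23, 15, 12, 40]

Place pivot at position 8: [13, 14, 38, 5, 24, 23, 15, 12, 40]
Pivot position: 8

After partitioning with pivot 40, the array becomes [13, 14, 38, 5, 24, 23, 15, 12, 40]. The pivot is placed at index 8. All elements to the left of the pivot are <= 40, and all elements to the right are > 40.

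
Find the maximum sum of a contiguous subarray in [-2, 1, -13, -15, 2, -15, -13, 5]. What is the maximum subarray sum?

Using Kadane's algorithm on [-2, 1, -13, -15, 2, -15, -13, 5]:

Scanning through the array:
Position 1 (value 1): max_ending_here = 1, max_so_far = 1
Position 2 (value -13): max_ending_here = -12, max_so_far = 1
Position 3 (value -15): max_ending_here = -15, max_so_far = 1
Position 4 (value 2): max_ending_here = 2, max_so_far = 2
Position 5 (value -15): max_ending_here = -13, max_so_far = 2
Position 6 (value -13): max_ending_here = -13, max_so_far = 2
Position 7 (value 5): max_ending_here = 5, max_so_far = 5

Maximum subarray: [5]
Maximum sum: 5

The maximum subarray is [5] with sum 5. This subarray runs from index 7 to index 7.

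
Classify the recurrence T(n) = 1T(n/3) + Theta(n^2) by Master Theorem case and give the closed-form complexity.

Master Theorem for T(n) = 1T(n/3) + O(n^2):

a = 1, b = 3, c = 2
log_b(a) = log_3(1) = 0.0000

Case 3: c = 2 > log_3(1) = 0.0000
T(n) = O(n^2) = O(n^2)

For T(n) = 1T(n/3) + O(n^2): log_3(1) = 0.0000. This is Case 3 of the Master Theorem (c > log_b(a), work dominated by root), giving O(n^2).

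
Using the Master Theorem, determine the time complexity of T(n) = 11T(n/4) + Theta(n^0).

Master Theorem for T(n) = 11T(n/4) + O(n^0):

a = 11, b = 4, c = 0
log_b(a) = log_4(11) = 1.7297

Case 1: c = 0 < log_4(11) = 1.7297
T(n) = O(n^(log_4 11))

For T(n) = 11T(n/4) + O(n^0): log_4(11) = 1.7297. This is Case 1 of the Master Theorem (c < log_b(a), work dominated by leaves), giving O(n^(log_4 11)).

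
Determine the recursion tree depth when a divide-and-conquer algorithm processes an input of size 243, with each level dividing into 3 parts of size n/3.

For divide and conquer with division factor 3:

Problem sizes at each level:
Level 0: 243
Level 1: 81
Level 2: 27
Level 3: 9
Level 4: 3
Level 5: 1

The root is level 0 and the size-1 base case is level 5 (the tree spans levels 0 through 5, i.e. 6 levels counting the root), so the depth is the number of divisions: log_3(243) = 5

The recursion tree depth is log_3(243) = 5. At each level, the problem size is divided by 3, so it takes 5 divisions to reduce to a base case of size 1. The algorithm makes 3 recursive calls at each level.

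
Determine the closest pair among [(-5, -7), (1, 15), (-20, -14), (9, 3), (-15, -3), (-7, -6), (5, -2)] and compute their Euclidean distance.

Computing all pairwise distances among 7 points:

d((-5, -7), (1, 15)) = 22.8035
d((-5, -7), (-20, -14)) = 16.5529
d((-5, -7), (9, 3)) = 17.2047
d((-5, -7), (-15, -3)) = 10.7703
d((-5, -7), (-7, -6)) = 2.2361 <-- minimum
d((-5, -7), (5, -2)) = 11.1803
d((1, 15), (-20, -14)) = 35.805
d((1, 15), (9, 3)) = 14.4222
d((1, 15), (-15, -3)) = 24.0832
d((1, 15), (-7, -6)) = 22.4722
d((1, 15), (5, -2)) = 17.4642
d((-20, -14), (9, 3)) = 33.6155
d((-20, -14), (-15, -3)) = 12.083
d((-20, -14), (-7, -6)) = 15.2643
d((-20, -14), (5, -2)) = 27.7308
d((9, 3), (-15, -3)) = 24.7386
d((9, 3), (-7, -6)) = 18.3576
d((9, 3), (5, -2)) = 6.4031
d((-15, -3), (-7, -6)) = 8.544
d((-15, -3), (5, -2)) = 20.025
d((-7, -6), (5, -2)) = 12.6491

Closest pair: (-5, -7) and (-7, -6) with distance 2.2361

The closest pair is (-5, -7) and (-7, -6) with Euclidean distance 2.2361. For 7 points, brute-force pairwise comparison is shown above. For large n, the divide-and-conquer algorithm (sort by x, recurse on halves, check the dividing strip) achieves O(n log n).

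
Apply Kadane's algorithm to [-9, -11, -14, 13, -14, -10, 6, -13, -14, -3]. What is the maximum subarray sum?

Using Kadane's algorithm on [-9, -11, -14, 13, -14, -10, 6, -13, -14, -3]:

Scanning through the array:
Position 1 (value -11): max_ending_here = -11, max_so_far = -9
Position 2 (value -14): max_ending_here = -14, max_so_far = -9
Position 3 (value 13): max_ending_here = 13, max_so_far = 13
Position 4 (value -14): max_ending_here = -1, max_so_far = 13
Position 5 (value -10): max_ending_here = -10, max_so_far = 13
Position 6 (value 6): max_ending_here = 6, max_so_far = 13
Position 7 (value -13): max_ending_here = -7, max_so_far = 13
Position 8 (value -14): max_ending_here = -14, max_so_far = 13
Position 9 (value -3): max_ending_here = -3, max_so_far = 13

Maximum subarray: [13]
Maximum sum: 13

The maximum subarray is [13] with sum 13. This subarray runs from index 3 to index 3.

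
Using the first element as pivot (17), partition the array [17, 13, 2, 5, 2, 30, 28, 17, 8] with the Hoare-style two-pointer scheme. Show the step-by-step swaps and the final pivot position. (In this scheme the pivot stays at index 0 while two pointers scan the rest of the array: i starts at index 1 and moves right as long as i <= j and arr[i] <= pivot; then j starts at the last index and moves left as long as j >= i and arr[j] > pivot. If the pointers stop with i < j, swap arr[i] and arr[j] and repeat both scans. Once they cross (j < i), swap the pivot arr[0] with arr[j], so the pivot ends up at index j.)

Hoare-style two-pointer partition with pivot = 17:

Initial array: [17, 13, 2, 5, 2, 30, 28, 17, 8]

Pointers start at i = 1, j = 8.
i stops at index 5 (arr[5]=30 > 17), j stops at index 8 (arr[8]=8 <= 17): swap arr[5] and arr[8], array becomes [17, 13, 2, 5, 2, 8, 28, 17, 30]
i stops at index 6 (arr[6]=28 > 17), j stops at index 7 (arr[7]=17 <= 17): swap arr[6] and arr[7], array becomes [17, 13, 2, 5, 2, 8, 17, 28, 30]
i ends at 7, j ends at 6: the pointers have crossed (j < i), so scanning stops.

Swap pivot arr[0] with arr[6] to place pivot at position 6: [17, 13, 2, 5, 2, 8, 17, 28, 30]
Pivot position: 6

After partitioning with pivot 17, the array becomes [17, 13, 2, 5, 2, 8, 17, 28, 30]. The pivot is placed at index 6. All elements to the left of the pivot are <= 17, and all elements to the right are > 17.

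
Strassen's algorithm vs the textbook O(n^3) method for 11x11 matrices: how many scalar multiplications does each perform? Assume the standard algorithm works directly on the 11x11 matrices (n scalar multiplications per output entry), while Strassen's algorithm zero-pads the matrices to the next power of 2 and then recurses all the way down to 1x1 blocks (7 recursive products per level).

Matrix multiplication for 11x11 matrices:

Strassen's algorithm requires power-of-2 dimensions. Pad 11x11 to 16x16 (next power of 2).

Standard algorithm: 11^3 = 1331 multiplications
Strassen's algorithm: 7^(log2(16)) = 7^4 = 2401 multiplications
Difference: 1331 - 2401 = -1070 (Strassen uses MORE here due to padding overhead — for small or just-over-power-of-2 n, padding can outweigh the per-level savings)

Standard: 1331 multiplications (11^3). Strassen: 2401 multiplications (7^4, after padding to 16x16). Strassen reduces 8 recursive multiplications to 7 at each level.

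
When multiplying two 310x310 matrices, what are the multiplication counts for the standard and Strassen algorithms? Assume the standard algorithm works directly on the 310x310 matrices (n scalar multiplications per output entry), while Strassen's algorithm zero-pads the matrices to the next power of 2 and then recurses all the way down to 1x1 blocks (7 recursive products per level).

Matrix multiplication for 310x310 matrices:

Strassen's algorithm requires power-of-2 dimensions. Pad 310x310 to 512x512 (next power of 2).

Standard algorithm: 310^3 = 29791000 multiplications
Strassen's algorithm: 7^(log2(512)) = 7^9 = 40353607 multiplications
Difference: 29791000 - 40353607 = -10562607 (Strassen uses MORE here due to padding overhead — for small or just-over-power-of-2 n, padding can outweigh the per-level savings)

Standard: 29791000 multiplications (310^3). Strassen: 40353607 multiplications (7^9, after padding to 512x512). Strassen reduces 8 recursive multiplications to 7 at each level.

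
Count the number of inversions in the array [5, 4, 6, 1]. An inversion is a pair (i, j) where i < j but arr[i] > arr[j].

Finding inversions in [5, 4, 6, 1]:

(0, 1): arr[0]=5 > arr[1]=4
(0, 3): arr[0]=5 > arr[3]=1
(1, 3): arr[1]=4 > arr[3]=1
(2, 3): arr[2]=6 > arr[3]=1

Total inversions: 4

The array has 4 inversion(s): (0,1), (0,3), (1,3), (2,3). Each pair (i,j) satisfies i < j and arr[i] > arr[j].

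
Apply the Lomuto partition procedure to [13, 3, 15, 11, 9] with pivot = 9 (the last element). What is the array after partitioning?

Lomuto partition with pivot = 9:

Initial array: [13, 3, 15, 11, 9]

arr[0]=13 > 9: no swap
arr[1]=3 <= 9: swap with position 0, array becomes [3, 13, 15, 11, 9]
arr[2]=15 > 9: no swap
arr[3]=11 > 9: no swap

Place pivot at position 1: [3, 9, 15, 11, 13]
Pivot position: 1

After partitioning with pivot 9, the array becomes [3, 9, 15, 11, 13]. The pivot is placed at index 1. All elements to the left of the pivot are <= 9, and all elements to the right are > 9.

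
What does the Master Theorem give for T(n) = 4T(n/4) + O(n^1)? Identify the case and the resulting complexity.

Master Theorem for T(n) = 4T(n/4) + O(n^1):

a = 4, b = 4, c = 1
log_b(a) = log_4(4) = 1.0000

Case 2: c = 1 = log_4(4) = 1.0000
T(n) = O(n^1 log n) = O(n log n)

For T(n) = 4T(n/4) + O(n^1): log_4(4) = 1.0000. This is Case 2 of the Master Theorem (c = log_b(a), equal work at all levels), giving O(n log n).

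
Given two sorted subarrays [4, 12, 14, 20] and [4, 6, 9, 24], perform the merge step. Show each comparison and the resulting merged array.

Merging process:

Compare 4 vs 4: take 4 from left. Merged: [4]
Compare 12 vs 4: take 4 from right. Merged: [4, 4]
Compare 12 vs 6: take 6 from right. Merged: [4, 4, 6]
Compare 12 vs 9: take 9 from right. Merged: [4, 4, 6, 9]
Compare 12 vs 24: take 12 from left. Merged: [4, 4, 6, 9, 12]
Compare 14 vs 24: take 14 from left. Merged: [4, 4, 6, 9, 12, 14]
Compare 20 vs 24: take 20 from left. Merged: [4, 4, 6, 9, 12, 14, 20]
Append remaining from right: [24]. Merged: [4, 4, 6, 9, 12, 14, 20, 24]

Final merged array: [4, 4, 6, 9, 12, 14, 20, 24]
Total comparisons: 7

The merged array is [4, 4, 6, 9, 12, 14, 20, 24], requiring 7 comparisons. The merge step runs in O(n) time where n is the total number of elements.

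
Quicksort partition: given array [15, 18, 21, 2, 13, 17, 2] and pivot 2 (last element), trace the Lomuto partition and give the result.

Lomuto partition with pivot = 2:

Initial array: [15, 18, 21, 2, 13, 17, 2]

arr[0]=15 > 2: no swap
arr[1]=18 > 2: no swap
arr[2]=21 > 2: no swap
arr[3]=2 <= 2: swap with position 0, array becomes [2, 18, 21, 15, 13, 17, 2]
arr[4]=13 > 2: no swap
arr[5]=17 > 2: no swap

Place pivot at position 1: [2, 2, 21, 15, 13, 17, 18]
Pivot position: 1

After partitioning with pivot 2, the array becomes [2, 2, 21, 15, 13, 17, 18]. The pivot is placed at index 1. All elements to the left of the pivot are <= 2, and all elements to the right are > 2.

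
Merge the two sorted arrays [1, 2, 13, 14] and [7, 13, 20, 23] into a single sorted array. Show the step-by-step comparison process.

Merging process:

Compare 1 vs 7: take 1 from left. Merged: [1]
Compare 2 vs 7: take 2 from left. Merged: [1, 2]
Compare 13 vs 7: take 7 from right. Merged: [1, 2, 7]
Compare 13 vs 13: take 13 from left. Merged: [1, 2, 7, 13]
Compare 14 vs 13: take 13 from right. Merged: [1, 2, 7, 13, 13]
Compare 14 vs 20: take 14 from left. Merged: [1, 2, 7, 13, 13, 14]
Append remaining from right: [20, 23]. Merged: [1, 2, 7, 13, 13, 14, 20, 23]

Final merged array: [1, 2, 7, 13, 13, 14, 20, 23]
Total comparisons: 6

The merged array is [1, 2, 7, 13, 13, 14, 20, 23], requiring 6 comparisons. The merge step runs in O(n) time where n is the total number of elements.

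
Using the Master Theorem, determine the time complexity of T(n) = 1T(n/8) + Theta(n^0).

Master Theorem for T(n) = 1T(n/8) + O(n^0):

a = 1, b = 8, c = 0
log_b(a) = log_8(1) = 0.0000

Case 2: c = 0 = log_8(1) = 0.0000
T(n) = O(n^0 log n) = O(log n)

For T(n) = 1T(n/8) + O(n^0): log_8(1) = 0.0000. This is Case 2 of the Master Theorem (c = log_b(a), equal work at all levels), giving O(log n).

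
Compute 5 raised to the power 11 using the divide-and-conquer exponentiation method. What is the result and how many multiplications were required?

Computing 5^11 by squaring (build up from 5^1; each line after the first costs one multiplication):

5^1 = 5
5^2 = (5^1)^2 = 5^2 = 25
5^4 = (5^2)^2 = 25^2 = 625
5^5 = 5 * 5^4 = 5 * 625 = 3125
5^10 = (5^5)^2 = 3125^2 = 9765625
5^11 = 5 * 5^10 = 5 * 9765625 = 48828125

Result: 48828125
Multiplications needed: 5 (5 lines after 5^1)

5^11 = 48828125. Using exponentiation by squaring, this requires 5 multiplications. The key idea: if the exponent is even, square the half-power; if odd, multiply by the base once.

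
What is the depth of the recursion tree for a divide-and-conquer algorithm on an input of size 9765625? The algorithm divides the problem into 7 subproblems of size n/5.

For divide and conquer with division factor 5:

Problem sizes at each level:
Level 0: 9765625
Level 1: 1953125
Level 2: 390625
Level 3: 78125
Level 4: 15625
Level 5: 3125
Level 6: 625
Level 7: 125
Level 8: 25
Level 9: 5
Level 10: 1

The root is level 0 and the size-1 base case is level 10 (the tree spans levels 0 through 10, i.e. 11 levels counting the root), so the depth is the number of divisions: log_5(9765625) = 10

The recursion tree depth is log_5(9765625) = 10. At each level, the problem size is divided by 5, so it takes 10 divisions to reduce to a base case of size 1. The algorithm makes 7 recursive calls at each level.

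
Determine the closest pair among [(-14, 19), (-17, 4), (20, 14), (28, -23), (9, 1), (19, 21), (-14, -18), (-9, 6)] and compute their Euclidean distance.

Computing all pairwise distances among 8 points:

d((-14, 19), (-17, 4)) = 15.2971
d((-14, 19), (20, 14)) = 34.3657
d((-14, 19), (28, -23)) = 59.397
d((-14, 19), (9, 1)) = 29.2062
d((-14, 19), (19, 21)) = 33.0606
d((-14, 19), (-14, -18)) = 37.0
d((-14, 19), (-9, 6)) = 13.9284
d((-17, 4), (20, 14)) = 38.3275
d((-17, 4), (28, -23)) = 52.4786
d((-17, 4), (9, 1)) = 26.1725
d((-17, 4), (19, 21)) = 39.8121
d((-17, 4), (-14, -18)) = 22.2036
d((-17, 4), (-9, 6)) = 8.2462
d((20, 14), (28, -23)) = 37.855
d((20, 14), (9, 1)) = 17.0294
d((20, 14), (19, 21)) = 7.0711 <-- minimum
d((20, 14), (-14, -18)) = 46.6905
d((20, 14), (-9, 6)) = 30.0832
d((28, -23), (9, 1)) = 30.6105
d((28, -23), (19, 21)) = 44.911
d((28, -23), (-14, -18)) = 42.2966
d((28, -23), (-9, 6)) = 47.0106
d((9, 1), (19, 21)) = 22.3607
d((9, 1), (-14, -18)) = 29.8329
d((9, 1), (-9, 6)) = 18.6815
d((19, 21), (-14, -18)) = 51.0882
d((19, 21), (-9, 6)) = 31.7648
d((-14, -18), (-9, 6)) = 24.5153

Closest pair: (20, 14) and (19, 21) with distance 7.0711

The closest pair is (20, 14) and (19, 21) with Euclidean distance 7.0711. For 8 points, brute-force pairwise comparison is shown above. For large n, the divide-and-conquer algorithm (sort by x, recurse on halves, check the dividing strip) achieves O(n log n).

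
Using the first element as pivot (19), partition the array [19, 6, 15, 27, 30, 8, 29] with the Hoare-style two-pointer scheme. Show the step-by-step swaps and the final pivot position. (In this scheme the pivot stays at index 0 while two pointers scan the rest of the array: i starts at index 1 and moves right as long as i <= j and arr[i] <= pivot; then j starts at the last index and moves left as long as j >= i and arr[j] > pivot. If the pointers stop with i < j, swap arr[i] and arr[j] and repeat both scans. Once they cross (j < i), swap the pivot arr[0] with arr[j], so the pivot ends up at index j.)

Hoare-style two-pointer partition with pivot = 19:

Initial array: [19, 6, 15, 27, 30, 8, 29]

Pointers start at i = 1, j = 6.
i stops at index 3 (arr[3]=27 > 19), j stops at index 5 (arr[5]=8 <= 19): swap arr[3] and arr[5], array becomes [19, 6, 15, 8, 30, 27, 29]
i ends at 4, j ends at 3: the pointers have crossed (j < i), so scanning stops.

Swap pivot arr[0] with arr[3] to place pivot at position 3: [8, 6, 15, 19, 30, 27, 29]
Pivot position: 3

After partitioning with pivot 19, the array becomes [8, 6, 15, 19, 30, 27, 29]. The pivot is placed at index 3. All elements to the left of the pivot are <= 19, and all elements to the right are > 19.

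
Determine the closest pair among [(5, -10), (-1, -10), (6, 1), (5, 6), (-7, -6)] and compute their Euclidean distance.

Computing all pairwise distances among 5 points:

d((5, -10), (-1, -10)) = 6.0
d((5, -10), (6, 1)) = 11.0454
d((5, -10), (5, 6)) = 16.0
d((5, -10), (-7, -6)) = 12.6491
d((-1, -10), (6, 1)) = 13.0384
d((-1, -10), (5, 6)) = 17.088
d((-1, -10), (-7, -6)) = 7.2111
d((6, 1), (5, 6)) = 5.099 <-- minimum
d((6, 1), (-7, -6)) = 14.7648
d((5, 6), (-7, -6)) = 16.9706

Closest pair: (6, 1) and (5, 6) with distance 5.099

The closest pair is (6, 1) and (5, 6) with Euclidean distance 5.099. For 5 points, brute-force pairwise comparison is shown above. For large n, the divide-and-conquer algorithm (sort by x, recurse on halves, check the dividing strip) achieves O(n log n).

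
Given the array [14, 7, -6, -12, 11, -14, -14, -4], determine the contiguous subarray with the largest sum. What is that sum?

Using Kadane's algorithm on [14, 7, -6, -12, 11, -14, -14, -4]:

Scanning through the array:
Position 1 (value 7): max_ending_here = 21, max_so_far = 21
Position 2 (value -6): max_ending_here = 15, max_so_far = 21
Position 3 (value -12): max_ending_here = 3, max_so_far = 21
Position 4 (value 11): max_ending_here = 14, max_so_far = 21
Position 5 (value -14): max_ending_here = 0, max_so_far = 21
Position 6 (value -14): max_ending_here = -14, max_so_far = 21
Position 7 (value -4): max_ending_here = -4, max_so_far = 21

Maximum subarray: [14, 7]
Maximum sum: 21

The maximum subarray is [14, 7] with sum 21. This subarray runs from index 0 to index 1.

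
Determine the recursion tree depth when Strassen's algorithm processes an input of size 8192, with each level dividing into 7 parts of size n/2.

For divide and conquer with division factor 2:

Problem sizes at each level:
Level 0: 8192
Level 1: 4096
Level 2: 2048
Level 3: 1024
Level 4: 512
Level 5: 256
Level 6: 128
Level 7: 64
Level 8: 32
Level 9: 16
Level 10: 8
Level 11: 4
Level 12: 2
Level 13: 1

The root is level 0 and the size-1 base case is level 13 (the tree spans levels 0 through 13, i.e. 14 levels counting the root), so the depth is the number of divisions: log_2(8192) = 13

The recursion tree depth is log_2(8192) = 13. At each level, the problem size is divided by 2, so it takes 13 divisions to reduce to a base case of size 1. The algorithm makes 7 recursive calls at each level.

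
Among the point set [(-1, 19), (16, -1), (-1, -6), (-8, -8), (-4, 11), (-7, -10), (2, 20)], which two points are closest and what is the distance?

Computing all pairwise distances among 7 points:

d((-1, 19), (16, -1)) = 26.2488
d((-1, 19), (-1, -6)) = 25.0
d((-1, 19), (-8, -8)) = 27.8927
d((-1, 19), (-4, 11)) = 8.544
d((-1, 19), (-7, -10)) = 29.6142
d((-1, 19), (2, 20)) = 3.1623
d((16, -1), (-1, -6)) = 17.72
d((16, -1), (-8, -8)) = 25.0
d((16, -1), (-4, 11)) = 23.3238
d((16, -1), (-7, -10)) = 24.6982
d((16, -1), (2, 20)) = 25.2389
d((-1, -6), (-8, -8)) = 7.2801
d((-1, -6), (-4, 11)) = 17.2627
d((-1, -6), (-7, -10)) = 7.2111
d((-1, -6), (2, 20)) = 26.1725
d((-8, -8), (-4, 11)) = 19.4165
d((-8, -8), (-7, -10)) = 2.2361 <-- minimum
d((-8, -8), (2, 20)) = 29.7321
d((-4, 11), (-7, -10)) = 21.2132
d((-4, 11), (2, 20)) = 10.8167
d((-7, -10), (2, 20)) = 31.3209

Closest pair: (-8, -8) and (-7, -10) with distance 2.2361

The closest pair is (-8, -8) and (-7, -10) with Euclidean distance 2.2361. For 7 points, brute-force pairwise comparison is shown above. For large n, the divide-and-conquer algorithm (sort by x, recurse on halves, check the dividing strip) achieves O(n log n).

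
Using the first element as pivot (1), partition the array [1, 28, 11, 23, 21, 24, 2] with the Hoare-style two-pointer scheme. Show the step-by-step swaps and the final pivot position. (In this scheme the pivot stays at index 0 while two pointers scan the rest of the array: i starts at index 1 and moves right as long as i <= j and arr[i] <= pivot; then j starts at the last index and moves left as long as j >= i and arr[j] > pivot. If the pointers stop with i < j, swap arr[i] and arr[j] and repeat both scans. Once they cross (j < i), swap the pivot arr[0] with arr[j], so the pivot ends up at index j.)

Hoare-style two-pointer partition with pivot = 1:

Initial array: [1, 28, 11, 23, 21, 24, 2]

Pointers start at i = 1, j = 6.
i ends at 1, j ends at 0: the pointers have crossed (j < i), so scanning stops.

j = 0, so swapping arr[0] with arr[j] leaves the pivot at position 0: [1, 28, 11, 23, 21, 24, 2]
Pivot position: 0

After partitioning with pivot 1, the array becomes [1, 28, 11, 23, 21, 24, 2]. The pivot is placed at index 0. All elements to the left of the pivot are <= 1, and all elements to the right are > 1.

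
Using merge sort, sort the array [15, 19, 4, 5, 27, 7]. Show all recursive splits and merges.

Merge sort trace:

Split: [15, 19, 4, 5, 27, 7] -> [15, 19, 4] and [5, 27, 7]
  Split: [15, 19, 4] -> [15] and [19, 4]
    Split: [19, 4] -> [19] and [4]
    Merge: [19] + [4] -> [4, 19]
  Merge: [15] + [4, 19] -> [4, 15, 19]
  Split: [5, 27, 7] -> [5] and [27, 7]
    Split: [27, 7] -> [27] and [7]
    Merge: [27] + [7] -> [7, 27]
  Merge: [5] + [7, 27] -> [5, 7, 27]
Merge: [4, 15, 19] + [5, 7, 27] -> [4, 5, 7, 15, 19, 27]

Final sorted array: [4, 5, 7, 15, 19, 27]

The merge sort proceeds by recursively splitting the array and merging sorted halves.
After all merges, the sorted array is [4, 5, 7, 15, 19, 27].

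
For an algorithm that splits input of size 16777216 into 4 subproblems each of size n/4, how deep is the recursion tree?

For divide and conquer with division factor 4:

Problem sizes at each level:
Level 0: 16777216
Level 1: 4194304
Level 2: 1048576
Level 3: 262144
Level 4: 65536
Level 5: 16384
Level 6: 4096
Level 7: 1024
Level 8: 256
Level 9: 64
Level 10: 16
Level 11: 4
Level 12: 1

The root is level 0 and the size-1 base case is level 12 (the tree spans levels 0 through 12, i.e. 13 levels counting the root), so the depth is the number of divisions: log_4(16777216) = 12

The recursion tree depth is log_4(16777216) = 12. At each level, the problem size is divided by 4, so it takes 12 divisions to reduce to a base case of size 1. The algorithm makes 4 recursive calls at each level.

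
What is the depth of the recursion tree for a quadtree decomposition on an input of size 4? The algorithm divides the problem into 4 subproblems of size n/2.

For divide and conquer with division factor 2:

Problem sizes at each level:
Level 0: 4
Level 1: 2
Level 2: 1

The root is level 0 and the size-1 base case is level 2 (the tree spans levels 0 through 2, i.e. 3 levels counting the root), so the depth is the number of divisions: log_2(4) = 2

The recursion tree depth is log_2(4) = 2. At each level, the problem size is divided by 2, so it takes 2 divisions to reduce to a base case of size 1. The algorithm makes 4 recursive calls at each level.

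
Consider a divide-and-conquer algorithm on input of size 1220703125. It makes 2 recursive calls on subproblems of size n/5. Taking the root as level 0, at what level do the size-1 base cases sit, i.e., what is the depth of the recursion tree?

For divide and conquer with division factor 5:

Problem sizes at each level:
Level 0: 1220703125
Level 1: 244140625
Level 2: 48828125
Level 3: 9765625
Level 4: 1953125
Level 5: 390625
Level 6: 78125
Level 7: 15625
Level 8: 3125
Level 9: 625
Level 10: 125
Level 11: 25
Level 12: 5
Level 13: 1

The root is level 0 and the size-1 base case is level 13 (the tree spans levels 0 through 13, i.e. 14 levels counting the root), so the depth is the number of divisions: log_5(1220703125) = 13

The recursion tree depth is log_5(1220703125) = 13. At each level, the problem size is divided by 5, so it takes 13 divisions to reduce to a base case of size 1. The algorithm makes 2 recursive calls at each level.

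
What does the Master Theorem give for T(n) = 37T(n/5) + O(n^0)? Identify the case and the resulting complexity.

Master Theorem for T(n) = 37T(n/5) + O(n^0):

a = 37, b = 5, c = 0
log_b(a) = log_5(37) = 2.2436

Case 1: c = 0 < log_5(37) = 2.2436
T(n) = O(n^(log_5 37))

For T(n) = 37T(n/5) + O(n^0): log_5(37) = 2.2436. This is Case 1 of the Master Theorem (c < log_b(a), work dominated by leaves), giving O(n^(log_5 37)).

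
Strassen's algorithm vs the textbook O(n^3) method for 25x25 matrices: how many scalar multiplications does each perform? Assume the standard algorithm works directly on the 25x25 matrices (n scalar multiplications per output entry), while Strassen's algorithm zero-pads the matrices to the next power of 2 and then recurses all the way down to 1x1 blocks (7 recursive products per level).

Matrix multiplication for 25x25 matrices:

Strassen's algorithm requires power-of-2 dimensions. Pad 25x25 to 32x32 (next power of 2).

Standard algorithm: 25^3 = 15625 multiplications
Strassen's algorithm: 7^(log2(32)) = 7^5 = 16807 multiplications
Difference: 15625 - 16807 = -1182 (Strassen uses MORE here due to padding overhead — for small or just-over-power-of-2 n, padding can outweigh the per-level savings)

Standard: 15625 multiplications (25^3). Strassen: 16807 multiplications (7^5, after padding to 32x32). Strassen reduces 8 recursive multiplications to 7 at each level.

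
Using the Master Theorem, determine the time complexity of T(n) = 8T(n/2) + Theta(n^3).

Master Theorem for T(n) = 8T(n/2) + O(n^3):

a = 8, b = 2, c = 3
log_b(a) = log_2(8) = 3.0000

Case 2: c = 3 = log_2(8) = 3.0000
T(n) = O(n^3 log n) = O(n^3 log n)

For T(n) = 8T(n/2) + O(n^3): log_2(8) = 3.0000. This is Case 2 of the Master Theorem (c = log_b(a), equal work at all levels), giving O(n^3 log n).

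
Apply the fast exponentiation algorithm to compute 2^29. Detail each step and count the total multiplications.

Computing 2^29 by squaring (build up from 2^1; each line after the first costs one multiplication):

2^1 = 2
2^2 = (2^1)^2 = 2^2 = 4
2^3 = 2 * 2^2 = 2 * 4 = 8
2^6 = (2^3)^2 = 8^2 = 64
2^7 = 2 * 2^6 = 2 * 64 = 128
2^14 = (2^7)^2 = 128^2 = 16384
2^28 = (2^14)^2 = 16384^2 = 268435456
2^29 = 2 * 2^28 = 2 * 268435456 = 536870912

Result: 536870912
Multiplications needed: 7 (7 lines after 2^1)

2^29 = 536870912. Using exponentiation by squaring, this requires 7 multiplications. The key idea: if the exponent is even, square the half-power; if odd, multiply by the base once.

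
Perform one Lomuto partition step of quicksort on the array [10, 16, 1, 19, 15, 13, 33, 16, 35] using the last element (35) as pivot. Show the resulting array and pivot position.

Lomuto partition with pivot = 35:

Initial array: [10, 16, 1, 19, 15, 13, 33, 16, 35]

arr[0]=10 <= 35: swap with position 0, array becomes [10, 16, 1, 19, 15, 13, 33, 16, 35]
arr[1]=16 <= 35: swap with position 1, array becomes [10, 16, 1, 19, 15, 13, 33, 16, 35]
arr[2]=1 <= 35: swap with position 2, array becomes [10, 16, 1, 19, 15, 13, 33, 16, 35]
arr[3]=19 <= 35: swap with position 3, array becomes [10, 16, 1, 19, 15, 13, 33, 16, 35]
arr[4]=15 <= 35: swap with position 4, array becomes [10, 16, 1, 19, 15, 13, 33, 16, 35]
arr[5]=13 <= 35: swap with position 5, array becomes [10, 16, 1, 19, 15, 13, 33, 16, 35]
arr[6]=33 <= 35: swap with position 6, array becomes [10, 16, 1, 19, 15, 13, 33, 16, 35]
arr[7]=16 <= 35: swap with position 7, array becomes [10, 16, 1, 19, 15, 13, 33, 16, 35]

Place pivot at position 8: [10, 16, 1, 19, 15, 13, 33, 16, 35]
Pivot position: 8

After partitioning with pivot 35, the array becomes [10, 16, 1, 19, 15, 13, 33, 16, 35]. The pivot is placed at index 8. All elements to the left of the pivot are <= 35, and all elements to the right are > 35.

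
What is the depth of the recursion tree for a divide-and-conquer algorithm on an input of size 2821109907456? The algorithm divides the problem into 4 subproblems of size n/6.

For divide and conquer with division factor 6:

Problem sizes at each level:
Level 0: 2821109907456
Level 1: 470184984576
Level 2: 78364164096
Level 3: 13060694016
Level 4: 2176782336
Level 5: 362797056
Level 6: 60466176
Level 7: 10077696
Level 8: 1679616
Level 9: 279936
Level 10: 46656
Level 11: 7776
Level 12: 1296
Level 13: 216
Level 14: 36
Level 15: 6
Level 16: 1

The root is level 0 and the size-1 base case is level 16 (the tree spans levels 0 through 16, i.e. 17 levels counting the root), so the depth is the number of divisions: log_6(2821109907456) = 16

The recursion tree depth is log_6(2821109907456) = 16. At each level, the problem size is divided by 6, so it takes 16 divisions to reduce to a base case of size 1. The algorithm makes 4 recursive calls at each level.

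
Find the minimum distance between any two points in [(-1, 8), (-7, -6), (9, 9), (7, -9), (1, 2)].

Computing all pairwise distances among 5 points:

d((-1, 8), (-7, -6)) = 15.2315
d((-1, 8), (9, 9)) = 10.0499
d((-1, 8), (7, -9)) = 18.7883
d((-1, 8), (1, 2)) = 6.3246 <-- minimum
d((-7, -6), (9, 9)) = 21.9317
d((-7, -6), (7, -9)) = 14.3178
d((-7, -6), (1, 2)) = 11.3137
d((9, 9), (7, -9)) = 18.1108
d((9, 9), (1, 2)) = 10.6301
d((7, -9), (1, 2)) = 12.53

Closest pair: (-1, 8) and (1, 2) with distance 6.3246

The closest pair is (-1, 8) and (1, 2) with Euclidean distance 6.3246. For 5 points, brute-force pairwise comparison is shown above. For large n, the divide-and-conquer algorithm (sort by x, recurse on halves, check the dividing strip) achieves O(n log n).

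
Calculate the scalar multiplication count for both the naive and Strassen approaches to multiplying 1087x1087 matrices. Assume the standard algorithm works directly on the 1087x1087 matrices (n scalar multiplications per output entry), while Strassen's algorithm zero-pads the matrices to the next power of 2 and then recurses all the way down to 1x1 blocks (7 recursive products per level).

Matrix multiplication for 1087x1087 matrices:

Strassen's algorithm requires power-of-2 dimensions. Pad 1087x1087 to 2048x2048 (next power of 2).

Standard algorithm: 1087^3 = 1284365503 multiplications
Strassen's algorithm: 7^(log2(2048)) = 7^11 = 1977326743 multiplications
Difference: 1284365503 - 1977326743 = -692961240 (Strassen uses MORE here due to padding overhead — for small or just-over-power-of-2 n, padding can outweigh the per-level savings)

Standard: 1284365503 multiplications (1087^3). Strassen: 1977326743 multiplications (7^11, after padding to 2048x2048). Strassen reduces 8 recursive multiplications to 7 at each level.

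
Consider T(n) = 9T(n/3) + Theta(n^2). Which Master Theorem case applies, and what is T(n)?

Master Theorem for T(n) = 9T(n/3) + O(n^2):

a = 9, b = 3, c = 2
log_b(a) = log_3(9) = 2.0000

Case 2: c = 2 = log_3(9) = 2.0000
T(n) = O(n^2 log n) = O(n^2 log n)

For T(n) = 9T(n/3) + O(n^2): log_3(9) = 2.0000. This is Case 2 of the Master Theorem (c = log_b(a), equal work at all levels), giving O(n^2 log n).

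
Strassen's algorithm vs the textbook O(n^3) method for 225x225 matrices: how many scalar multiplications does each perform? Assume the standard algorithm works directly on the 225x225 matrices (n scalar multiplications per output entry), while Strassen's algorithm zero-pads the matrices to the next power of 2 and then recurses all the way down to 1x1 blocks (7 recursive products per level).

Matrix multiplication for 225x225 matrices:

Strassen's algorithm requires power-of-2 dimensions. Pad 225x225 to 256x256 (next power of 2).

Standard algorithm: 225^3 = 11390625 multiplications
Strassen's algorithm: 7^(log2(256)) = 7^8 = 5764801 multiplications
Savings: 11390625 - 5764801 = 5625824 multiplications

Standard: 11390625 multiplications (225^3). Strassen: 5764801 multiplications (7^8, after padding to 256x256). Strassen reduces 8 recursive multiplications to 7 at each level.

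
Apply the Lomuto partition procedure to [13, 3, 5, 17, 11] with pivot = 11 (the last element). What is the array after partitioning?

Lomuto partition with pivot = 11:

Initial array: [13, 3, 5, 17, 11]

arr[0]=13 > 11: no swap
arr[1]=3 <= 11: swap with position 0, array becomes [3, 13, 5, 17, 11]
arr[2]=5 <= 11: swap with position 1, array becomes [3, 5, 13, 17, 11]
arr[3]=17 > 11: no swap

Place pivot at position 2: [3, 5, 11, 17, 13]
Pivot position: 2

After partitioning with pivot 11, the array becomes [3, 5, 11, 17, 13]. The pivot is placed at index 2. All elements to the left of the pivot are <= 11, and all elements to the right are > 11.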